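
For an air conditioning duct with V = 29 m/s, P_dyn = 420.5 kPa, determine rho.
Formula: P_{dyn} = \frac{1}{2} \rho V^2
Substituting knowns: 420.5 = 0.5·rho·29²/1000
Solving for rho: rho = 2·(420.5·1000)/29² = 1000 kg/m³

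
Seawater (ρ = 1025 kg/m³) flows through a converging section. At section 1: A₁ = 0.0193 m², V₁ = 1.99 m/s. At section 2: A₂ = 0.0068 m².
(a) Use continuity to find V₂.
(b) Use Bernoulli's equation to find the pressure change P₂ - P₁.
(a) Continuity: A₁V₁=A₂V₂ -> V₂=A₁V₁/A₂=0.0193*1.99/0.0068=5.65 m/s
(b) Bernoulli: P₂-P₁=0.5*rho*(V₁^2-V₂^2)/1000=0.5*1025*(1.99^2-5.65^2)/1000=-14.33 kPa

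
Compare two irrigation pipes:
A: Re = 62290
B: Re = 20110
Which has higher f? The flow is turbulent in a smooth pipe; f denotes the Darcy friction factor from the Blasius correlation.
f(A) = 0.02, f(B) = 0.02654. Answer: B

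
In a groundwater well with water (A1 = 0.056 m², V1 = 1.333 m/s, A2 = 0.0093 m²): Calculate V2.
Formula: V_2 = \frac{A_1 V_1}{A_2}
V2 = 0.056·1.333/0.0093 = 8.027 m/s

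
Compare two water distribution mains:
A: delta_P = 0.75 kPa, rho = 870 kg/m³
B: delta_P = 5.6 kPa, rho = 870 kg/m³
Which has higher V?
V(A) = 1.313 m/s, V(B) = 3.588 m/s. Answer: B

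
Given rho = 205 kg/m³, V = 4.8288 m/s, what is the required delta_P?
Formula: V = \sqrt{\frac{2 \Delta P}{\rho}}
Substituting knowns: 4.8288 = √(2·(delta_P·1000)/205)
Solving for delta_P: delta_P = 4.8288²·205/2/1000 = 2.39 kPa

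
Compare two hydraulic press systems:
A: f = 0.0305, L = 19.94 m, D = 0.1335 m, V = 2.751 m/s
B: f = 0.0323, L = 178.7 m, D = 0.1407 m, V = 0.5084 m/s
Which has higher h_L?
h_L(A) = 1.757 m, h_L(B) = 0.5404 m. Answer: A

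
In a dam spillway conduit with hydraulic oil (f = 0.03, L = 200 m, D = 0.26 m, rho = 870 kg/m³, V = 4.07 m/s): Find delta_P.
Formula: \Delta P = f \frac{L}{D} \frac{\rho V^2}{2}
delta_P = 0.03·(200/0.26)·0.5·870·4.07²/1000 = 166.3 kPa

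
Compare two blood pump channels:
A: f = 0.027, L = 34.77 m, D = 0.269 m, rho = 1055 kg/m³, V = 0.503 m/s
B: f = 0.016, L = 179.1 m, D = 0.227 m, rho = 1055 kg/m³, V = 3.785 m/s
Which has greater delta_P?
delta_P(A) = 0.4658 kPa, delta_P(B) = 95.4 kPa. Answer: B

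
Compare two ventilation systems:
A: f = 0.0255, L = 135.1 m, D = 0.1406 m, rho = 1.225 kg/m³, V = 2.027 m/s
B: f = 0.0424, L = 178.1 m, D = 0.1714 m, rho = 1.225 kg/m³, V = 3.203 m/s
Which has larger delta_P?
delta_P(A) = 0.06166 kPa, delta_P(B) = 0.2768 kPa. Answer: B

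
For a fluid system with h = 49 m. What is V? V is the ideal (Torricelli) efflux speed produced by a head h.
Formula: V = \sqrt{2 g h}
V = √(2·9.81·49) = 31.01 m/s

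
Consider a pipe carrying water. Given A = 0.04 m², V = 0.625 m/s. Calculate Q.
Formula: Q = A V
Q = 0.04·0.625·1000 = 25 L/s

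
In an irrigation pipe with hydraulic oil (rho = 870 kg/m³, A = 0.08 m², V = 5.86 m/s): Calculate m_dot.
Formula: \dot{m} = \rho A V
m_dot = 870·0.08·5.86 = 407.9 kg/s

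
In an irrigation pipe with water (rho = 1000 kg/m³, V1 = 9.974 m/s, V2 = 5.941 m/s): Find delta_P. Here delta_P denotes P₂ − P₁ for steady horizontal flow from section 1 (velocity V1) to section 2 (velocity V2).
Formula: \Delta P = \frac{1}{2} \rho (V_1^2 - V_2^2)
delta_P = 0.5·1000·(9.974² − 5.941²)/1000 = 32.09 kPa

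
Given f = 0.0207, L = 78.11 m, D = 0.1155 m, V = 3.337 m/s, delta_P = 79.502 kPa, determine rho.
Formula: \Delta P = f \frac{L}{D} \frac{\rho V^2}{2}
Substituting knowns: 79.502 = 0.0207·(78.11/0.1155)·0.5·rho·3.337²/1000
Solving for rho: rho = (79.502·1000)/(0.0207·(78.11/0.1155)·0.5·3.337²) = 1020 kg/m³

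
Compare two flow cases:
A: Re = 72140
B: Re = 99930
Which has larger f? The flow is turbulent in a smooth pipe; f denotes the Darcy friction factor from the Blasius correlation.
f(A) = 0.01928, f(B) = 0.01777. Answer: A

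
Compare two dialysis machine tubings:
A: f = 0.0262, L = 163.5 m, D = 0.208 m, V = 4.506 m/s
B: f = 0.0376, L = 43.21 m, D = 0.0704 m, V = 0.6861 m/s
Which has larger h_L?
h_L(A) = 21.31 m, h_L(B) = 0.5537 m. Answer: A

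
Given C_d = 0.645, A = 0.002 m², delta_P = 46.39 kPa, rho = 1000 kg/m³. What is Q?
Formula: Q = C_d A \sqrt{\frac{2 \Delta P}{\rho}}
Q = 0.645·0.002·√(2·(46.39·1000)/1000)·1000 = 12.43 L/s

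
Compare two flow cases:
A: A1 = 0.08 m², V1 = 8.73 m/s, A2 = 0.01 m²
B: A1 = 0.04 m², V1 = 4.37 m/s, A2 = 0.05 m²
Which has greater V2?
V2(A) = 69.84 m/s, V2(B) = 3.496 m/s. Answer: A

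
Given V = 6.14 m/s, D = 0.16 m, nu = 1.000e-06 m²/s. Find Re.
Formula: Re = \frac{V D}{\nu}
Re = 6.14·0.16/1.000e-06 = 982400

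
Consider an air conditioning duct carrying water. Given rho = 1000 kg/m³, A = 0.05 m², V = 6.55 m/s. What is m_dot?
Formula: \dot{m} = \rho A V
m_dot = 1000·0.05·6.55 = 327.5 kg/s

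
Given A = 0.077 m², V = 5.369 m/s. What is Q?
Formula: Q = A V
Q = 0.077·5.369·1000 = 413.4 L/s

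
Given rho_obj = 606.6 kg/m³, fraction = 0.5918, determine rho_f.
Formula: f_{sub} = \frac{\rho_{obj}}{\rho_f}
Substituting knowns: 0.5918 = 606.6/rho_f
Solving for rho_f: rho_f = 606.6/0.5918 = 1025 kg/m³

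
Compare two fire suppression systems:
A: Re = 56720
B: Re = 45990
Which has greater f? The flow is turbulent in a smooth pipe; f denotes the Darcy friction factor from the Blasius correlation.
f(A) = 0.02048, f(B) = 0.02158. Answer: B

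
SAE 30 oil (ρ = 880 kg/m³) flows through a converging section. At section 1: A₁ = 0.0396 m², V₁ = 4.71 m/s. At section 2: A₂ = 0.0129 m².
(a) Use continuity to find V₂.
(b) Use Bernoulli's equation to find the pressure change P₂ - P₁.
(a) Continuity: A₁V₁=A₂V₂ -> V₂=A₁V₁/A₂=0.0396*4.71/0.0129=14.46 m/s
(b) Bernoulli: P₂-P₁=0.5*rho*(V₁^2-V₂^2)/1000=0.5*880*(4.71^2-14.46^2)/1000=-82.24 kPa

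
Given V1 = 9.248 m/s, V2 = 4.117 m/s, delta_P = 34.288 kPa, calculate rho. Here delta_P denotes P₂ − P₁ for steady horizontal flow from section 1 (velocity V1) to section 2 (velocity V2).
Formula: \Delta P = \frac{1}{2} \rho (V_1^2 - V_2^2)
Substituting knowns: 34.288 = 0.5·rho·(9.248² − 4.117²)/1000
Solving for rho: rho = 2·(34.288·1000)/(9.248² − 4.117²) = 1000 kg/m³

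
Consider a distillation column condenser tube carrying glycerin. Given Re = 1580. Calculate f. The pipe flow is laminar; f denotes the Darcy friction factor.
Formula: f = \frac{64}{Re}
f = 64/1580 = 0.04051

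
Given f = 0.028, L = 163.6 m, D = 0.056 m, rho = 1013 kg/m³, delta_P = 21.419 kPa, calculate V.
Formula: \Delta P = f \frac{L}{D} \frac{\rho V^2}{2}
Substituting knowns: 21.419 = 0.028·(163.6/0.056)·0.5·1013·V²/1000
Solving for V: V = √((21.419·1000)/(0.028·(163.6/0.056)·0.5·1013)) = 0.719 m/s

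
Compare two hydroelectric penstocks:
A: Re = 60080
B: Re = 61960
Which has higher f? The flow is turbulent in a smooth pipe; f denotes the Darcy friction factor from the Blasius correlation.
f(A) = 0.02018, f(B) = 0.02003. Answer: A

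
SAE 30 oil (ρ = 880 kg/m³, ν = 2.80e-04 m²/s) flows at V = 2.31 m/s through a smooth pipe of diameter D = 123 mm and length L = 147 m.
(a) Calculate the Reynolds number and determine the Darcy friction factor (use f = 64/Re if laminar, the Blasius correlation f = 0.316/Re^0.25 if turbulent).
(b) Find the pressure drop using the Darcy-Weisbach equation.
(a) Re = V·D/ν = 2.31·0.123/2.80e-04 = 1014.8 → laminar (Re < 2300); f = 64/Re = 64/1014.8 = 0.063067
(b) Darcy-Weisbach: ΔP = f·(L/D)·½ρV²/1000 = 0.063067·(147/0.123)·½·880·2.31²/1000 = 177 kPa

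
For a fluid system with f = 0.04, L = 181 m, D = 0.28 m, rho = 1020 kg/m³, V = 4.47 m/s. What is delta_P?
Formula: \Delta P = f \frac{L}{D} \frac{\rho V^2}{2}
delta_P = 0.04·(181/0.28)·0.5·1020·4.47²/1000 = 263.5 kPa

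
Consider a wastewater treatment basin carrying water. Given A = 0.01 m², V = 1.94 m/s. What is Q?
Formula: Q = A V
Q = 0.01·1.94·1000 = 19.4 L/s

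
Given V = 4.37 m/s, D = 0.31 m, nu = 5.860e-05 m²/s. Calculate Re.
Formula: Re = \frac{V D}{\nu}
Re = 4.37·0.31/5.860e-05 = 23118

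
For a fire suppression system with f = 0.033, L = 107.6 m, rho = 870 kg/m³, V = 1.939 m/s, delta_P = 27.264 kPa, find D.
Formula: \Delta P = f \frac{L}{D} \frac{\rho V^2}{2}
Substituting knowns: 27.264 = 0.033·(107.6/D)·0.5·870·1.939²/1000
Solving for D: D = 0.033·107.6·0.5·870·1.939²/(27.264·1000) = 0.213 m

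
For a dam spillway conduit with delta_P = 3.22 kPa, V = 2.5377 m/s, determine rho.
Formula: V = \sqrt{\frac{2 \Delta P}{\rho}}
Substituting knowns: 2.5377 = √(2·(3.22·1000)/rho)
Solving for rho: rho = 2·(3.22·1000)/2.5377² = 1000 kg/m³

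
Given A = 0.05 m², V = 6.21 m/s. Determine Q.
Formula: Q = A V
Q = 0.05·6.21·1000 = 310.5 L/s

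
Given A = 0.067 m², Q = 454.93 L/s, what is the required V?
Formula: Q = A V
Substituting knowns: 454.93 = 0.067·V·1000
Solving for V: V = (454.93/1000)/0.067 = 6.79 m/s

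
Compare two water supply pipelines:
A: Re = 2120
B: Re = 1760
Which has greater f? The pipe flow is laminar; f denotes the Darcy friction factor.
f(A) = 0.03019, f(B) = 0.03636. Answer: B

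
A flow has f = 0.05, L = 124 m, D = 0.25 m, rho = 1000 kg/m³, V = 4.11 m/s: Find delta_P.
Formula: \Delta P = f \frac{L}{D} \frac{\rho V^2}{2}
delta_P = 0.05·(124/0.25)·0.5·1000·4.11²/1000 = 209.5 kPa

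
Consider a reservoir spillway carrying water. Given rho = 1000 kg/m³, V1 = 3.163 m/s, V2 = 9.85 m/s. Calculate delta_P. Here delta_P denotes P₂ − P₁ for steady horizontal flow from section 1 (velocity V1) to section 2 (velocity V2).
Formula: \Delta P = \frac{1}{2} \rho (V_1^2 - V_2^2)
delta_P = 0.5·1000·(3.163² − 9.85²)/1000 = -43.51 kPa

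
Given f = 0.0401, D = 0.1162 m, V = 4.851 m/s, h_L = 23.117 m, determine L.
Formula: h_L = f \frac{L}{D} \frac{V^2}{2g}
Substituting knowns: 23.117 = 0.0401·(L/0.1162)·4.851²/(2·9.81)
Solving for L: L = 23.117·2·9.81·0.1162/(0.0401·4.851²) = 55.85 m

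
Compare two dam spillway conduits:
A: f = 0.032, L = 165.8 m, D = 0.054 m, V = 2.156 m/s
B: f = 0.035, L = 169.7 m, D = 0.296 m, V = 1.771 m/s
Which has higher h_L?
h_L(A) = 23.28 m, h_L(B) = 3.208 m. Answer: A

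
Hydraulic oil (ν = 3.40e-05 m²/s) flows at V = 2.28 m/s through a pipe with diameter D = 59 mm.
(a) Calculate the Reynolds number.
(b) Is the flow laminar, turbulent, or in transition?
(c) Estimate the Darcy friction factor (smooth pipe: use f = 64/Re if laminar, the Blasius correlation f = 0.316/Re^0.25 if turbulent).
(a) Re = V·D/ν = 2.28·0.059/3.40e-05 = 3956.5
(b) Flow regime: transition (2300 ≤ Re ≤ 4000)
(c) Friction factor: f ≈ 0.04 (transitional regime, no simple correlation)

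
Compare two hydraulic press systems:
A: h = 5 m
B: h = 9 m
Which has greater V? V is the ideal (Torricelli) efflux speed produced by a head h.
V(A) = 9.905 m/s, V(B) = 13.29 m/s. Answer: B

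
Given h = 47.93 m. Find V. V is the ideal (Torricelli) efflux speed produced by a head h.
Formula: V = \sqrt{2 g h}
V = √(2·9.81·47.93) = 30.67 m/s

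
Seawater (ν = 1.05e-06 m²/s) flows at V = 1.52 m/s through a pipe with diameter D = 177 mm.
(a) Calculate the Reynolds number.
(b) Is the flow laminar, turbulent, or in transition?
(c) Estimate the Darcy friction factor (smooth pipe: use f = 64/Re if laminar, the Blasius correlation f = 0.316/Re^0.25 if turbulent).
(a) Re = V·D/ν = 1.52·0.177/1.05e-06 = 256230
(b) Flow regime: turbulent (Re > 4000)
(c) Friction factor: f = 0.316/Re^0.25 = 0.316/256230^0.25 = 0.01405 (Blasius is strictly valid for Re ≲ 1e5; used here as the smooth-pipe estimate the problem specifies)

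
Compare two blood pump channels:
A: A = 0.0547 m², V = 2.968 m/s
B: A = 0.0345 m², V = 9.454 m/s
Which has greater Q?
Q(A) = 162.3 L/s, Q(B) = 326.2 L/s. Answer: B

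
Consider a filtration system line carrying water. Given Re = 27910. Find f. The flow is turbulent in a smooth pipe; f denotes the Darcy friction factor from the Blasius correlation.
Formula: f = \frac{0.316}{Re^{0.25}}
f = 0.316/27910^0.25 = 0.02445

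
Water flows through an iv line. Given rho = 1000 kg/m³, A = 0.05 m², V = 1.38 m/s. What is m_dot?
Formula: \dot{m} = \rho A V
m_dot = 1000·0.05·1.38 = 69 kg/s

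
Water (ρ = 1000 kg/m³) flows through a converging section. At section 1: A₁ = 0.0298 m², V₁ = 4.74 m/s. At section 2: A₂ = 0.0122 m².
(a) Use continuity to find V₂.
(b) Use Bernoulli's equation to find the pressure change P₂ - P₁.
(a) Continuity: A₁V₁=A₂V₂ -> V₂=A₁V₁/A₂=0.0298*4.74/0.0122=11.58 m/s
(b) Bernoulli: P₂-P₁=0.5*rho*(V₁^2-V₂^2)/1000=0.5*1000*(4.74^2-11.58^2)/1000=-55.81 kPa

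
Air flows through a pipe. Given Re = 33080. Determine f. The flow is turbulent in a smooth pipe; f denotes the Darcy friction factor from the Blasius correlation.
Formula: f = \frac{0.316}{Re^{0.25}}
f = 0.316/33080^0.25 = 0.02343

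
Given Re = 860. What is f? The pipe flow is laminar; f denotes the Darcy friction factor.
Formula: f = \frac{64}{Re}
f = 64/860 = 0.07442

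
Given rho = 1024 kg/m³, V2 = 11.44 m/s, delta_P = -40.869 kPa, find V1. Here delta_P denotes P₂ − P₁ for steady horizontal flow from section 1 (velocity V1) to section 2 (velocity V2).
Formula: \Delta P = \frac{1}{2} \rho (V_1^2 - V_2^2)
Substituting knowns: -40.869 = 0.5·1024·(V1² − 11.44²)/1000
Solving for V1: V1 = √(11.44² + 2·(-40.869·1000)/1024) = 7.145 m/s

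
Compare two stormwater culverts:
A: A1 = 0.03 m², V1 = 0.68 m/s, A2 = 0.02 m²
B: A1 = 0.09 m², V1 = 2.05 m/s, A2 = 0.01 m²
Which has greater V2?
V2(A) = 1.02 m/s, V2(B) = 18.45 m/s. Answer: B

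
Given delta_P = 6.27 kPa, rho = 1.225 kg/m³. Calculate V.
Formula: V = \sqrt{\frac{2 \Delta P}{\rho}}
V = √(2·(6.27·1000)/1.225) = 101.2 m/s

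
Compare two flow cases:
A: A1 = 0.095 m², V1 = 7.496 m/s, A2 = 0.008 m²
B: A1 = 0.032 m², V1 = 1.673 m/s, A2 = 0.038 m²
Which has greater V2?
V2(A) = 89.02 m/s, V2(B) = 1.409 m/s. Answer: A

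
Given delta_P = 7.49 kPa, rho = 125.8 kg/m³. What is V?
Formula: V = \sqrt{\frac{2 \Delta P}{\rho}}
V = √(2·(7.49·1000)/125.8) = 10.91 m/s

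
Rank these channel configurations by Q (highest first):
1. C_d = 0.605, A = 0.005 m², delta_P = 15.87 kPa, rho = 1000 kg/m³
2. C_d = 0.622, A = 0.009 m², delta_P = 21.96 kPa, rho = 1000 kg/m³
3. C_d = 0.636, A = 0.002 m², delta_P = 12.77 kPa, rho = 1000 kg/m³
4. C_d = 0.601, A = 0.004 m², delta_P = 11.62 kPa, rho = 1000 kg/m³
Case 1: Q = 17.04 L/s
Case 2: Q = 37.1 L/s
Case 3: Q = 6.428 L/s
Case 4: Q = 11.59 L/s
Ranking (highest first): 2, 1, 4, 3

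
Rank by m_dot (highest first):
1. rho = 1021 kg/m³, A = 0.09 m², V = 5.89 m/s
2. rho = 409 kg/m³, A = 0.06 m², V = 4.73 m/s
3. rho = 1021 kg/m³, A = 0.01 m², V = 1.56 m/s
Case 1: m_dot = 541.2 kg/s
Case 2: m_dot = 116.1 kg/s
Case 3: m_dot = 15.93 kg/s
Ranking (highest first): 1, 2, 3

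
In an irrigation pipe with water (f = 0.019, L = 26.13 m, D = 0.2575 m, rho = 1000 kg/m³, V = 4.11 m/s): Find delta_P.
Formula: \Delta P = f \frac{L}{D} \frac{\rho V^2}{2}
delta_P = 0.019·(26.13/0.2575)·0.5·1000·4.11²/1000 = 16.28 kPa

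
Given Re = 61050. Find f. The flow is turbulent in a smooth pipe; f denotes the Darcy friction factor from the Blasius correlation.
Formula: f = \frac{0.316}{Re^{0.25}}
f = 0.316/61050^0.25 = 0.0201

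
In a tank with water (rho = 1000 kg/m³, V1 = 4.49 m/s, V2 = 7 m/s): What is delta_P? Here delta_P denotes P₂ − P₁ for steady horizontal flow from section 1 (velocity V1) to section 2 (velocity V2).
Formula: \Delta P = \frac{1}{2} \rho (V_1^2 - V_2^2)
delta_P = 0.5·1000·(4.49² − 7²)/1000 = -14.42 kPa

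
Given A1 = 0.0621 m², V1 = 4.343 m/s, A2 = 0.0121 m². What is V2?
Formula: V_2 = \frac{A_1 V_1}{A_2}
V2 = 0.0621·4.343/0.0121 = 22.29 m/s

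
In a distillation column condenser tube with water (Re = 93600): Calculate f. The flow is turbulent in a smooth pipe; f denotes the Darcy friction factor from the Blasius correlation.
Formula: f = \frac{0.316}{Re^{0.25}}
f = 0.316/93600^0.25 = 0.01807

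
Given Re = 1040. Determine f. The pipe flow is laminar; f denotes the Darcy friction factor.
Formula: f = \frac{64}{Re}
f = 64/1040 = 0.06154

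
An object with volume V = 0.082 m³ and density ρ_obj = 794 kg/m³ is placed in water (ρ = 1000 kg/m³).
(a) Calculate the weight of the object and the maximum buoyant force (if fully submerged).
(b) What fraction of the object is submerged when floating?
(a) W=rho_obj*g*V=794*9.81*0.082=638.7 N; F_B(max)=rho*g*V=1000*9.81*0.082=804.4 N
(b) Floating fraction=rho_obj/rho=794/1000=0.794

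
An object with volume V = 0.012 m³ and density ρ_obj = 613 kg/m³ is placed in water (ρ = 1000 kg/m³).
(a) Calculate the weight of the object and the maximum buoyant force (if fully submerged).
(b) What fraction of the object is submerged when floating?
(a) W=rho_obj*g*V=613*9.81*0.012=72.2 N; F_B(max)=rho*g*V=1000*9.81*0.012=117.7 N
(b) Floating fraction=rho_obj/rho=613/1000=0.613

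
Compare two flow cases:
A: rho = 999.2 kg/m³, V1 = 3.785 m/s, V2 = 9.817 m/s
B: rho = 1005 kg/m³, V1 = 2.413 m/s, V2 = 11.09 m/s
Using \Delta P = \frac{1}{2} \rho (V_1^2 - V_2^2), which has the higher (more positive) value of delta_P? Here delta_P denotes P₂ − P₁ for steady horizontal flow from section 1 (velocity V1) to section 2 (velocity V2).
delta_P(A) = -40.99 kPa, delta_P(B) = -58.88 kPa. Answer: A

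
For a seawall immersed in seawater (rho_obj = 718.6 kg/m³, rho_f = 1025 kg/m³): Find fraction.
Formula: f_{sub} = \frac{\rho_{obj}}{\rho_f}
fraction = 718.6/1025 = 0.7011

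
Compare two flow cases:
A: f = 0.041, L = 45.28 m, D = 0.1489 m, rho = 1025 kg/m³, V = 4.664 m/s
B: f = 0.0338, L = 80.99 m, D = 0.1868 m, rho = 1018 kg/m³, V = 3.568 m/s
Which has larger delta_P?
delta_P(A) = 139 kPa, delta_P(B) = 94.96 kPa. Answer: A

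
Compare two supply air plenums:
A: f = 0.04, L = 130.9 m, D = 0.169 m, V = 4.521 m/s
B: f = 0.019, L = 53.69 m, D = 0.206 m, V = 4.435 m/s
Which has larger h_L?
h_L(A) = 32.28 m, h_L(B) = 4.964 m. Answer: A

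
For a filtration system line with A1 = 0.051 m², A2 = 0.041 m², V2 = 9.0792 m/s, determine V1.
Formula: V_2 = \frac{A_1 V_1}{A_2}
Substituting knowns: 9.0792 = 0.051·V1/0.041
Solving for V1: V1 = 9.0792·0.041/0.051 = 7.299 m/s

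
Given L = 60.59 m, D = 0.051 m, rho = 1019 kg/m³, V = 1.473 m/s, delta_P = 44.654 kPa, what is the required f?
Formula: \Delta P = f \frac{L}{D} \frac{\rho V^2}{2}
Substituting knowns: 44.654 = f·(60.59/0.051)·0.5·1019·1.473²/1000
Solving for f: f = (44.654·1000)/((60.59/0.051)·0.5·1019·1.473²) = 0.034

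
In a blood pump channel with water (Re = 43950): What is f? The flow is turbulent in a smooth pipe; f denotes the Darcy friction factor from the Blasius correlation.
Formula: f = \frac{0.316}{Re^{0.25}}
f = 0.316/43950^0.25 = 0.02182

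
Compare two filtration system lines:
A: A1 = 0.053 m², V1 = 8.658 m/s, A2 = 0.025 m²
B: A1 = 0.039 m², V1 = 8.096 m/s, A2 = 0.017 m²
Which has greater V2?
V2(A) = 18.35 m/s, V2(B) = 18.57 m/s. Answer: B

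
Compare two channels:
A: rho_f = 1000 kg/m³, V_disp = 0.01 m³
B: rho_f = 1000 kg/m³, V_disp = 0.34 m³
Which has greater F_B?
F_B(A) = 98.1 N, F_B(B) = 3335 N. Answer: B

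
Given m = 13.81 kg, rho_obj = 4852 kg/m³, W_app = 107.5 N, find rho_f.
Formula: W_{app} = mg\left(1 - \frac{\rho_f}{\rho_{obj}}\right)
Substituting knowns: 107.5 = 13.81·9.81·(1 − rho_f/4852)
Solving for rho_f: rho_f = 4852·(1 − 107.5/(13.81·9.81)) = 1002 kg/m³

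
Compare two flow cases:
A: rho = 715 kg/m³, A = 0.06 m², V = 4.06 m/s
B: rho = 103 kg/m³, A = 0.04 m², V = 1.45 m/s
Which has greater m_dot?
m_dot(A) = 174.2 kg/s, m_dot(B) = 5.974 kg/s. Answer: A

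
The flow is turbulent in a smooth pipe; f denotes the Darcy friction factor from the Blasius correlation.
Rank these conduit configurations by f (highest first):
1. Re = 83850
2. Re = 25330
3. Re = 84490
Case 1: f = 0.01857
Case 2: f = 0.02505
Case 3: f = 0.01853
Ranking (highest first): 2, 1, 3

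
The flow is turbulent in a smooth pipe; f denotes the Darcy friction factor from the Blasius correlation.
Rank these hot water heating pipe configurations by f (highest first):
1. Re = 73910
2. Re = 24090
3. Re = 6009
Case 1: f = 0.01917
Case 2: f = 0.02536
Case 3: f = 0.03589
Ranking (highest first): 3, 2, 1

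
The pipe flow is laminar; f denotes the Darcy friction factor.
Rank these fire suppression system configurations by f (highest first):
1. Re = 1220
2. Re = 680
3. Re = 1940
Case 1: f = 0.05246
Case 2: f = 0.09412
Case 3: f = 0.03299
Ranking (highest first): 2, 1, 3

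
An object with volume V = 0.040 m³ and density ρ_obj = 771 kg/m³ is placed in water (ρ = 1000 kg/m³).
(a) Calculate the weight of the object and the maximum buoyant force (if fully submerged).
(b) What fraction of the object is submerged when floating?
(a) W=rho_obj*g*V=771*9.81*0.040=302.5 N; F_B(max)=rho*g*V=1000*9.81*0.040=392.4 N
(b) Floating fraction=rho_obj/rho=771/1000=0.771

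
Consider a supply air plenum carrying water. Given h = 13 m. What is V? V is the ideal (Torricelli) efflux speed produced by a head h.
Formula: V = \sqrt{2 g h}
V = √(2·9.81·13) = 15.97 m/s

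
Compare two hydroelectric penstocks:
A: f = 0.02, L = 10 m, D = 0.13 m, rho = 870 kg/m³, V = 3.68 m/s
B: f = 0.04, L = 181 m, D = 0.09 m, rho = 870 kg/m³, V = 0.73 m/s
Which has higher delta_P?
delta_P(A) = 9.063 kPa, delta_P(B) = 18.65 kPa. Answer: B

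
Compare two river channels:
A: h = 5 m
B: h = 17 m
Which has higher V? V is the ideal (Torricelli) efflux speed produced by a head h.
V(A) = 9.905 m/s, V(B) = 18.26 m/s. Answer: B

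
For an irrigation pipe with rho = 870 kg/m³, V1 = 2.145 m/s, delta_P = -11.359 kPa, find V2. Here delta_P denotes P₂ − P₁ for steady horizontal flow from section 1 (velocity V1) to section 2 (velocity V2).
Formula: \Delta P = \frac{1}{2} \rho (V_1^2 - V_2^2)
Substituting knowns: -11.359 = 0.5·870·(2.145² − V2²)/1000
Solving for V2: V2 = √(2.145² − 2·(-11.359·1000)/870) = 5.542 m/s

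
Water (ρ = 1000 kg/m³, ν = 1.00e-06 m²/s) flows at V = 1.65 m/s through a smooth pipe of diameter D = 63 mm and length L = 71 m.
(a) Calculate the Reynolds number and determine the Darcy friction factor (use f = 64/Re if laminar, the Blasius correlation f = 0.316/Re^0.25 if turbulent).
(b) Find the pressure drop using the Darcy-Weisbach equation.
(a) Re = V·D/ν = 1.65·0.063/1.00e-06 = 103950 → turbulent (Re > 4000); f = 0.316/Re^0.25 = 0.316/103950^0.25 = 0.017599 (Blasius is strictly valid for Re ≲ 1e5; used here as the smooth-pipe estimate the problem specifies)
(b) Darcy-Weisbach: ΔP = f·(L/D)·½ρV²/1000 = 0.017599·(71/0.063)·½·1000·1.65²/1000 = 27 kPa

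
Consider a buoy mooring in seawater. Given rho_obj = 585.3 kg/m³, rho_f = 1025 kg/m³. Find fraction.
Formula: f_{sub} = \frac{\rho_{obj}}{\rho_f}
fraction = 585.3/1025 = 0.571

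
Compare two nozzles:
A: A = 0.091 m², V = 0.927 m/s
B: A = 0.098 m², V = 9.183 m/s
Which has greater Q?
Q(A) = 84.36 L/s, Q(B) = 899.9 L/s. Answer: B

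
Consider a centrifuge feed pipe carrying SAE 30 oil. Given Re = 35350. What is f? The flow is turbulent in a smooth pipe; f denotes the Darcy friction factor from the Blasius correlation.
Formula: f = \frac{0.316}{Re^{0.25}}
f = 0.316/35350^0.25 = 0.02305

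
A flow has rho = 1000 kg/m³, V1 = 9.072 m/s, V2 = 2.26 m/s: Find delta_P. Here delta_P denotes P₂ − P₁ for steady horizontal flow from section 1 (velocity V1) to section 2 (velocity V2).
Formula: \Delta P = \frac{1}{2} \rho (V_1^2 - V_2^2)
delta_P = 0.5·1000·(9.072² − 2.26²)/1000 = 38.6 kPa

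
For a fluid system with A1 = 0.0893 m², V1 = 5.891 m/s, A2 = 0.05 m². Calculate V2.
Formula: V_2 = \frac{A_1 V_1}{A_2}
V2 = 0.0893·5.891/0.05 = 10.52 m/s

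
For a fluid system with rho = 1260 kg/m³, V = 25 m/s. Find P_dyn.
Formula: P_{dyn} = \frac{1}{2} \rho V^2
P_dyn = 0.5·1260·25²/1000 = 393.8 kPa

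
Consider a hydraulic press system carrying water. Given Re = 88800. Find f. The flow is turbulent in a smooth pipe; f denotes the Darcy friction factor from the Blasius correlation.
Formula: f = \frac{0.316}{Re^{0.25}}
f = 0.316/88800^0.25 = 0.01831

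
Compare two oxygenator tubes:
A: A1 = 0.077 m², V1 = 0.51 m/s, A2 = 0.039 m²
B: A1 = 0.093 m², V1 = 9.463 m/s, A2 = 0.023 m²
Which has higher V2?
V2(A) = 1.007 m/s, V2(B) = 38.26 m/s. Answer: B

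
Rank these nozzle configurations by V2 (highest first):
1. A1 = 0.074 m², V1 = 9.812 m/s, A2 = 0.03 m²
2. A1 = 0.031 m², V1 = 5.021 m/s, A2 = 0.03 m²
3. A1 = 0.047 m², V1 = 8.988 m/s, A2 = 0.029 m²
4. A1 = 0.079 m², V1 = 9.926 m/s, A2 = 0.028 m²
Case 1: V2 = 24.2 m/s
Case 2: V2 = 5.188 m/s
Case 3: V2 = 14.57 m/s
Case 4: V2 = 28.01 m/s
Ranking (highest first): 4, 1, 3, 2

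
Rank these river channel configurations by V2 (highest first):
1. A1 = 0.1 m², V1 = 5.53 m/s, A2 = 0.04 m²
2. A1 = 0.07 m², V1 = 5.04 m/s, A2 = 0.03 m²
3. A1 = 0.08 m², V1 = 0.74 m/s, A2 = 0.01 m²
Case 1: V2 = 13.83 m/s
Case 2: V2 = 11.76 m/s
Case 3: V2 = 5.92 m/s
Ranking (highest first): 1, 2, 3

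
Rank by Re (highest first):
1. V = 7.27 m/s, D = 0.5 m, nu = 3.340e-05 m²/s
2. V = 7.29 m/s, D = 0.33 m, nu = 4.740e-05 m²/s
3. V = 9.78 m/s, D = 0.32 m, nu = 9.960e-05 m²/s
Case 1: Re = 108832
Case 2: Re = 50753
Case 3: Re = 31422
Ranking (highest first): 1, 2, 3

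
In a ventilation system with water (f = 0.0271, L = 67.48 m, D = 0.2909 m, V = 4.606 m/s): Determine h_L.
Formula: h_L = f \frac{L}{D} \frac{V^2}{2g}
h_L = 0.0271·(67.48/0.2909)·4.606²/(2·9.81) = 6.798 m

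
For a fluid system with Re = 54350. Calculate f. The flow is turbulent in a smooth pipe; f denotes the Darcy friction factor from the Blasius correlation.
Formula: f = \frac{0.316}{Re^{0.25}}
f = 0.316/54350^0.25 = 0.0207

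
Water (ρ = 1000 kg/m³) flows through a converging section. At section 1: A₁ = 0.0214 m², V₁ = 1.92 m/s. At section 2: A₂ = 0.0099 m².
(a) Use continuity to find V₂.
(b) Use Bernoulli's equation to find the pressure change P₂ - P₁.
(a) Continuity: A₁V₁=A₂V₂ -> V₂=A₁V₁/A₂=0.0214*1.92/0.0099=4.15 m/s
(b) Bernoulli: P₂-P₁=0.5*rho*(V₁^2-V₂^2)/1000=0.5*1000*(1.92^2-4.15^2)/1000=-6.768 kPa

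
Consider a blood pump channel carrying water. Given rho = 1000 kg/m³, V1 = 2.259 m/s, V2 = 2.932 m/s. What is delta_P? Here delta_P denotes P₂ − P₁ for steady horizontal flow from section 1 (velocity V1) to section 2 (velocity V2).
Formula: \Delta P = \frac{1}{2} \rho (V_1^2 - V_2^2)
delta_P = 0.5·1000·(2.259² − 2.932²)/1000 = -1.747 kPa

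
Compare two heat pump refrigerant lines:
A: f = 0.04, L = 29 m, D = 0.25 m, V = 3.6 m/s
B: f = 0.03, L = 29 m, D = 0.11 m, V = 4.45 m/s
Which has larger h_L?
h_L(A) = 3.065 m, h_L(B) = 7.983 m. Answer: B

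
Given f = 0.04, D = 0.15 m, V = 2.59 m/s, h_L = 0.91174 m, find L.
Formula: h_L = f \frac{L}{D} \frac{V^2}{2g}
Substituting knowns: 0.91174 = 0.04·(L/0.15)·2.59²/(2·9.81)
Solving for L: L = 0.91174·2·9.81·0.15/(0.04·2.59²) = 10 m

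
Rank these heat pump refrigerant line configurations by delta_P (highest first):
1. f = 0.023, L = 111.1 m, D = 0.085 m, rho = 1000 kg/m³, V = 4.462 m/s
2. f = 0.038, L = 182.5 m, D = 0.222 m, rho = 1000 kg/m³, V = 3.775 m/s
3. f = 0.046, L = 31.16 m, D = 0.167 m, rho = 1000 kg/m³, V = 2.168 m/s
Case 1: delta_P = 299.3 kPa
Case 2: delta_P = 222.6 kPa
Case 3: delta_P = 20.17 kPa
Ranking (highest first): 1, 2, 3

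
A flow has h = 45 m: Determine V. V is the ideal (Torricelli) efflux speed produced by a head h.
Formula: V = \sqrt{2 g h}
V = √(2·9.81·45) = 29.71 m/s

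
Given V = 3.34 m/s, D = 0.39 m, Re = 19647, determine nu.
Formula: Re = \frac{V D}{\nu}
Substituting knowns: 19647 = 3.34·0.39/nu
Solving for nu: nu = 3.34·0.39/19647 = 6.630e-05 m²/s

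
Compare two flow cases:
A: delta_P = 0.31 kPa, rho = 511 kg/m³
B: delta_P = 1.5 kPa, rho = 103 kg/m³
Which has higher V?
V(A) = 1.102 m/s, V(B) = 5.397 m/s. Answer: B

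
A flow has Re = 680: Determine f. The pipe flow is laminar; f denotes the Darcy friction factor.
Formula: f = \frac{64}{Re}
f = 64/680 = 0.09412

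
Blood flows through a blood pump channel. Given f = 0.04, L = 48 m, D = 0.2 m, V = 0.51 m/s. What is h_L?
Formula: h_L = f \frac{L}{D} \frac{V^2}{2g}
h_L = 0.04·(48/0.2)·0.51²/(2·9.81) = 0.1273 m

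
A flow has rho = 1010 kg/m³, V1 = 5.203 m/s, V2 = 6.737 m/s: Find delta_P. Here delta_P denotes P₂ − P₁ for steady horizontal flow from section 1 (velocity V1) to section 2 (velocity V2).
Formula: \Delta P = \frac{1}{2} \rho (V_1^2 - V_2^2)
delta_P = 0.5·1010·(5.203² − 6.737²)/1000 = -9.25 kPa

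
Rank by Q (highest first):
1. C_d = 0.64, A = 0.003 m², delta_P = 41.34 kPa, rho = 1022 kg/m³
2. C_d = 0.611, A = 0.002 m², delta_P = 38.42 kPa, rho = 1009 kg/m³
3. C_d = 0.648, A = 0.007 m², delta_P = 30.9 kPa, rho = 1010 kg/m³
Case 1: Q = 17.27 L/s
Case 2: Q = 10.66 L/s
Case 3: Q = 35.48 L/s
Ranking (highest first): 3, 1, 2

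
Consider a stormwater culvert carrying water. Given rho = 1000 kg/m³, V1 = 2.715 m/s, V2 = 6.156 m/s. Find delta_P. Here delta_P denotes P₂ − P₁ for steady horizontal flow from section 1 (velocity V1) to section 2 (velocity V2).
Formula: \Delta P = \frac{1}{2} \rho (V_1^2 - V_2^2)
delta_P = 0.5·1000·(2.715² − 6.156²)/1000 = -15.26 kPa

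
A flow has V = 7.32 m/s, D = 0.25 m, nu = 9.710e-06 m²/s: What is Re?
Formula: Re = \frac{V D}{\nu}
Re = 7.32·0.25/9.710e-06 = 188465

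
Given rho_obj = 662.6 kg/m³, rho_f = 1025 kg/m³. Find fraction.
Formula: f_{sub} = \frac{\rho_{obj}}{\rho_f}
fraction = 662.6/1025 = 0.6464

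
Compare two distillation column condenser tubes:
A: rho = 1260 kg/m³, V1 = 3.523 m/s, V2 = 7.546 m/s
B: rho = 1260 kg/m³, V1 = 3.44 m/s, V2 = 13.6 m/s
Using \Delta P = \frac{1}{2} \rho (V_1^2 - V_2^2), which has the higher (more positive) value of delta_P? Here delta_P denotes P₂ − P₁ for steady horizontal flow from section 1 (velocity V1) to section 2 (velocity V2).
delta_P(A) = -28.05 kPa, delta_P(B) = -109.1 kPa. Answer: A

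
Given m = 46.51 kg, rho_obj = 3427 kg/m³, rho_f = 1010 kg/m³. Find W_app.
Formula: W_{app} = mg\left(1 - \frac{\rho_f}{\rho_{obj}}\right)
W_app = 46.51·9.81·(1 − 1010/3427) = 321.8 N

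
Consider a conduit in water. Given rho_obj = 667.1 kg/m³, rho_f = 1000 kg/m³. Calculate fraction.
Formula: f_{sub} = \frac{\rho_{obj}}{\rho_f}
fraction = 667.1/1000 = 0.6671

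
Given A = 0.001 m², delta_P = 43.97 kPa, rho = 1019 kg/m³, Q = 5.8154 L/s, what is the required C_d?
Formula: Q = C_d A \sqrt{\frac{2 \Delta P}{\rho}}
Substituting knowns: 5.8154 = C_d·0.001·√(2·(43.97·1000)/1019)·1000
Solving for C_d: C_d = (5.8154/1000)/(0.001·√(2·(43.97·1000)/1019)) = 0.626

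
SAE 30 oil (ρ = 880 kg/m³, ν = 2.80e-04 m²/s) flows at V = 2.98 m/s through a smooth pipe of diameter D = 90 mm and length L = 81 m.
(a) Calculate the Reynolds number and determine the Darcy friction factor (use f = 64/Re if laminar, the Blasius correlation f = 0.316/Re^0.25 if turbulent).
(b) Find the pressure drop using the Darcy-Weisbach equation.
(a) Re = V·D/ν = 2.98·0.09/2.80e-04 = 957.86 → laminar (Re < 2300); f = 64/Re = 64/957.86 = 0.066816
(b) Darcy-Weisbach: ΔP = f·(L/D)·½ρV²/1000 = 0.066816·(81/0.090)·½·880·2.98²/1000 = 235 kPa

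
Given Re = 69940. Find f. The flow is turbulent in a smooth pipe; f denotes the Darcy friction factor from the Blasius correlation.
Formula: f = \frac{0.316}{Re^{0.25}}
f = 0.316/69940^0.25 = 0.01943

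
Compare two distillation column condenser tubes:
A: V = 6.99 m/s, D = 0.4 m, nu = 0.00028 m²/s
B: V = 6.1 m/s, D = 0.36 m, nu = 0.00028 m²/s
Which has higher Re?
Re(A) = 9986, Re(B) = 7843. Answer: A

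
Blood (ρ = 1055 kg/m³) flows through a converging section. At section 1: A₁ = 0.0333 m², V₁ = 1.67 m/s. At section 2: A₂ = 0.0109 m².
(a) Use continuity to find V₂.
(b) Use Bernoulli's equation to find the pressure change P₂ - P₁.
(a) Continuity: A₁V₁=A₂V₂ -> V₂=A₁V₁/A₂=0.0333*1.67/0.0109=5.10 m/s
(b) Bernoulli: P₂-P₁=0.5*rho*(V₁^2-V₂^2)/1000=0.5*1055*(1.67^2-5.10^2)/1000=-12.25 kPa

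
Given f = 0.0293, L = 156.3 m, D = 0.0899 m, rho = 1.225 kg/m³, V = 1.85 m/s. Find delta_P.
Formula: \Delta P = f \frac{L}{D} \frac{\rho V^2}{2}
delta_P = 0.0293·(156.3/0.0899)·0.5·1.225·1.85²/1000 = 0.1068 kPa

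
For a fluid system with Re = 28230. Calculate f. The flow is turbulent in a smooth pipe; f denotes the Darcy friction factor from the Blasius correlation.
Formula: f = \frac{0.316}{Re^{0.25}}
f = 0.316/28230^0.25 = 0.02438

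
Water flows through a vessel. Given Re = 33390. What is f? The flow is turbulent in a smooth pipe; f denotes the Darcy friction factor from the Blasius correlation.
Formula: f = \frac{0.316}{Re^{0.25}}
f = 0.316/33390^0.25 = 0.02338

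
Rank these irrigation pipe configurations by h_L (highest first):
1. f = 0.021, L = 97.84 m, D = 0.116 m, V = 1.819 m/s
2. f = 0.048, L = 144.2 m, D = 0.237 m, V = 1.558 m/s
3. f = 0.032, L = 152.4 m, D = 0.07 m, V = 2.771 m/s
Case 1: h_L = 2.987 m
Case 2: h_L = 3.613 m
Case 3: h_L = 27.27 m
Ranking (highest first): 3, 2, 1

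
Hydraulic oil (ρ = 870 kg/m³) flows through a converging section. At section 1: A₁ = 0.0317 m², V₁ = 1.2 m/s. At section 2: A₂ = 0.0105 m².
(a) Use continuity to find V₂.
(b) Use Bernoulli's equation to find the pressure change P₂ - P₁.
(a) Continuity: A₁V₁=A₂V₂ -> V₂=A₁V₁/A₂=0.0317*1.2/0.0105=3.62 m/s
(b) Bernoulli: P₂-P₁=0.5*rho*(V₁^2-V₂^2)/1000=0.5*870*(1.2^2-3.62^2)/1000=-5.074 kPa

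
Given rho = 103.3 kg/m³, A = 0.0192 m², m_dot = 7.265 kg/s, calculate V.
Formula: \dot{m} = \rho A V
Substituting knowns: 7.265 = 103.3·0.0192·V
Solving for V: V = 7.265/(103.3·0.0192) = 3.663 m/s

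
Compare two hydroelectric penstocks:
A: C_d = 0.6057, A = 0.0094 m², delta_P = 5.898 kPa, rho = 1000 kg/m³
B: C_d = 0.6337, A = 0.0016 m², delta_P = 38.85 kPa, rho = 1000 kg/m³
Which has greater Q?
Q(A) = 19.55 L/s, Q(B) = 8.937 L/s. Answer: A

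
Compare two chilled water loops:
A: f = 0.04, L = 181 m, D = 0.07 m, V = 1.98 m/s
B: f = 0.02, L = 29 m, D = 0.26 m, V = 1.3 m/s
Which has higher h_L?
h_L(A) = 20.67 m, h_L(B) = 0.1922 m. Answer: A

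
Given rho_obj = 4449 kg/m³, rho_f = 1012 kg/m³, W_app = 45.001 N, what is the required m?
Formula: W_{app} = mg\left(1 - \frac{\rho_f}{\rho_{obj}}\right)
Substituting knowns: 45.001 = m·9.81·(1 − 1012/4449)
Solving for m: m = 45.001/(9.81·(1 − 1012/4449)) = 5.938 kg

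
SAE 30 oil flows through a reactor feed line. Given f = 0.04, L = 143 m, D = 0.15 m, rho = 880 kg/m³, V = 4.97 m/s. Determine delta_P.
Formula: \Delta P = f \frac{L}{D} \frac{\rho V^2}{2}
delta_P = 0.04·(143/0.15)·0.5·880·4.97²/1000 = 414.4 kPa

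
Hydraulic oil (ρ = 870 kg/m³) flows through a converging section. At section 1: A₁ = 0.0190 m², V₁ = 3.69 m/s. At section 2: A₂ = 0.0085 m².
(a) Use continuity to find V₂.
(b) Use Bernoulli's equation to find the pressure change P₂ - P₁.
(a) Continuity: A₁V₁=A₂V₂ -> V₂=A₁V₁/A₂=0.0190*3.69/0.0085=8.25 m/s
(b) Bernoulli: P₂-P₁=0.5*rho*(V₁^2-V₂^2)/1000=0.5*870*(3.69^2-8.25^2)/1000=-23.68 kPa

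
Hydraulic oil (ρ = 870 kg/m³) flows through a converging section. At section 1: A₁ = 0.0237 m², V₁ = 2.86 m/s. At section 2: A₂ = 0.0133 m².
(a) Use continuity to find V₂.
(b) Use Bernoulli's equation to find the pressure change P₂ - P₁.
(a) Continuity: A₁V₁=A₂V₂ -> V₂=A₁V₁/A₂=0.0237*2.86/0.0133=5.10 m/s
(b) Bernoulli: P₂-P₁=0.5*rho*(V₁^2-V₂^2)/1000=0.5*870*(2.86^2-5.10^2)/1000=-7.756 kPa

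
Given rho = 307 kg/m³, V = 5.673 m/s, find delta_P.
Formula: V = \sqrt{\frac{2 \Delta P}{\rho}}
Substituting knowns: 5.673 = √(2·(delta_P·1000)/307)
Solving for delta_P: delta_P = 5.673²·307/2/1000 = 4.94 kPa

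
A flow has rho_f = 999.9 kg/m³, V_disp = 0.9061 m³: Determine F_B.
Formula: F_B = \rho_f g V_{disp}
F_B = 999.9·9.81·0.9061 = 8888 N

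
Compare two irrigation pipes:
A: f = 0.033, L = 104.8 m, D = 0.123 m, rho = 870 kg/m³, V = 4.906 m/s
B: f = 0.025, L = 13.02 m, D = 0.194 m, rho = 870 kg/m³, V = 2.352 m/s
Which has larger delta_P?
delta_P(A) = 294.4 kPa, delta_P(B) = 4.038 kPa. Answer: A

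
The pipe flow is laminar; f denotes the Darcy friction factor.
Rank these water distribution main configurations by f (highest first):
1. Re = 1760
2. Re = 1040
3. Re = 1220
Case 1: f = 0.03636
Case 2: f = 0.06154
Case 3: f = 0.05246
Ranking (highest first): 2, 3, 1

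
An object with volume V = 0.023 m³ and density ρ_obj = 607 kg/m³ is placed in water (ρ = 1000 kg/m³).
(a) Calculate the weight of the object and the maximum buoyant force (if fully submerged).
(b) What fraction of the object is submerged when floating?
(a) W=rho_obj*g*V=607*9.81*0.023=137.0 N; F_B(max)=rho*g*V=1000*9.81*0.023=225.6 N
(b) Floating fraction=rho_obj/rho=607/1000=0.607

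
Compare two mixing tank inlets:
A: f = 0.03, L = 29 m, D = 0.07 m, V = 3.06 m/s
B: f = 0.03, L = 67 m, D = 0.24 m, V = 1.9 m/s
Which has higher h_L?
h_L(A) = 5.932 m, h_L(B) = 1.541 m. Answer: A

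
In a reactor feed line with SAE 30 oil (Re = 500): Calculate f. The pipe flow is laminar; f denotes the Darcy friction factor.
Formula: f = \frac{64}{Re}
f = 64/500 = 0.128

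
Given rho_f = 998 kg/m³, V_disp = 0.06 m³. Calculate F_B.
Formula: F_B = \rho_f g V_{disp}
F_B = 998·9.81·0.06 = 587.4 N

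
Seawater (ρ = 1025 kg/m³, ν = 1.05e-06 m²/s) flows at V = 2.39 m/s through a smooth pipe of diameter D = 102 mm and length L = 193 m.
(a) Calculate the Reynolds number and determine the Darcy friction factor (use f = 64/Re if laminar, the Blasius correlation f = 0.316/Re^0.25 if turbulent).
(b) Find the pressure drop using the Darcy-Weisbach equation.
(a) Re = V·D/ν = 2.39·0.102/1.05e-06 = 232170 → turbulent (Re > 4000); f = 0.316/Re^0.25 = 0.316/232170^0.25 = 0.014396 (Blasius is strictly valid for Re ≲ 1e5; used here as the smooth-pipe estimate the problem specifies)
(b) Darcy-Weisbach: ΔP = f·(L/D)·½ρV²/1000 = 0.014396·(193/0.102)·½·1025·2.39²/1000 = 79.74 kPa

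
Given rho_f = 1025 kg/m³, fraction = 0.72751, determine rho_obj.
Formula: f_{sub} = \frac{\rho_{obj}}{\rho_f}
Substituting knowns: 0.72751 = rho_obj/1025
Solving for rho_obj: rho_obj = 0.72751·1025 = 745.7 kg/m³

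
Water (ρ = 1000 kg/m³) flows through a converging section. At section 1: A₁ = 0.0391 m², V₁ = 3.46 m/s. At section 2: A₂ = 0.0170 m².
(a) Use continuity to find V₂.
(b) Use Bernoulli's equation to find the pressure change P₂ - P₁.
(a) Continuity: A₁V₁=A₂V₂ -> V₂=A₁V₁/A₂=0.0391*3.46/0.0170=7.96 m/s
(b) Bernoulli: P₂-P₁=0.5*rho*(V₁^2-V₂^2)/1000=0.5*1000*(3.46^2-7.96^2)/1000=-25.7 kPa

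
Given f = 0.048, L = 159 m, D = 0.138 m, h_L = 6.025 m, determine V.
Formula: h_L = f \frac{L}{D} \frac{V^2}{2g}
Substituting knowns: 6.025 = 0.048·(159/0.138)·V²/(2·9.81)
Solving for V: V = √(6.025·2·9.81/(0.048·(159/0.138))) = 1.462 m/s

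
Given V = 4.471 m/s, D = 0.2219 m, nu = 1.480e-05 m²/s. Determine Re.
Formula: Re = \frac{V D}{\nu}
Re = 4.471·0.2219/1.480e-05 = 67035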